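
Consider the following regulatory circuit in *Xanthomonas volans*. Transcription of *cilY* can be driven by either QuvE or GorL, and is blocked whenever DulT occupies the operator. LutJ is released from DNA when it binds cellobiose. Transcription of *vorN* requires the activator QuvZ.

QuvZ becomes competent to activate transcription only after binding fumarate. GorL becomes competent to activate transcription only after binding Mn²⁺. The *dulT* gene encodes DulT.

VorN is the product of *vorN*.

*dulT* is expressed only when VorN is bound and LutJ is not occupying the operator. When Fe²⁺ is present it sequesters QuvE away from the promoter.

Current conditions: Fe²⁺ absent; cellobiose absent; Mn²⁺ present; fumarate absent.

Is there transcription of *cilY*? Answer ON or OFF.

Fumarate is absent, so QuvZ is inactive.
Required activator QuvZ is absent, so *vorN* is not transcribed.
So VorN is not produced.
Cellobiose is absent, so LutJ is active.
With repressor LutJ bound, *dulT* is not transcribed.
So DulT is not produced.
Fe²⁺ is absent, so QuvE is active.
Mn²⁺ is present, so GorL is active.
Activator QuvE is present, so *cilY* is transcribed.

ON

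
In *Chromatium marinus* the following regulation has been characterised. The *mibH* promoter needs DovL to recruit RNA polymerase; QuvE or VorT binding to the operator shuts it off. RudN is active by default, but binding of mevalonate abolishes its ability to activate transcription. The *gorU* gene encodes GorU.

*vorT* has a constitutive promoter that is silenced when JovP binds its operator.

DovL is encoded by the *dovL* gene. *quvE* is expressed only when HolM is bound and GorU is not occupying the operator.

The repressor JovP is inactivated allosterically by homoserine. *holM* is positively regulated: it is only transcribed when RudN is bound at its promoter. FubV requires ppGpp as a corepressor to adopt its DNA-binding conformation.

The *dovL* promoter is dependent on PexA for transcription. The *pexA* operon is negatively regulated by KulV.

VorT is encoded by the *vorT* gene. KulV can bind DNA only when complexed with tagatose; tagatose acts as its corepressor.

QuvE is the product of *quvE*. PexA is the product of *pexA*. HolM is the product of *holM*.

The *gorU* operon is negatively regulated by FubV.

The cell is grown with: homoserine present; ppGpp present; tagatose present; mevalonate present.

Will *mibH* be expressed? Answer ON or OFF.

Mevalonate is present, so RudN is inactive.
Required activator RudN is absent, so *holM* is not transcribed.
So HolM is not produced.
ppGpp is present, so FubV is active.
With repressor FubV bound, *gorU* is not transcribed.
So GorU is not produced.
Required activator HolM is absent, so *quvE* is not transcribed.
So QuvE is not produced.
Tagatose is present, so KulV is active.
With repressor KulV bound, *pexA* is not transcribed.
So PexA is not produced.
Required activator PexA is absent, so *dovL* is not transcribed.
So DovL is not produced.
Homoserine is present, so JovP is inactive.
With no repressor bound, *vorT* is transcribed.
So VorT is produced and active.
With repressor VorT bound, *mibH* is not transcribed.

OFF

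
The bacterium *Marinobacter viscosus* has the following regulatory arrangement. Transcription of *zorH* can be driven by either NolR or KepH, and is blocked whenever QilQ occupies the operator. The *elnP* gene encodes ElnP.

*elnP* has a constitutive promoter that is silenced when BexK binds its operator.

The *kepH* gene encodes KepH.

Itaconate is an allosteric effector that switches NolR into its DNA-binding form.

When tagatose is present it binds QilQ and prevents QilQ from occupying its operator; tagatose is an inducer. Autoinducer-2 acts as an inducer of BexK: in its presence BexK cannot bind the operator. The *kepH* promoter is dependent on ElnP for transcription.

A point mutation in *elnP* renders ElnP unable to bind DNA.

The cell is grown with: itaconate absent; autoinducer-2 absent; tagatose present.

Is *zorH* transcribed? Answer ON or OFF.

OFF

Tagatose is present, so QilQ is inactive.
Itaconate is absent, so NolR is inactive.
ElnP is non-functional in this strain, so it has no effect.
Required activator ElnP is absent, so *kepH* is not transcribed.
So KepH is not produced.
No activator is available at the *zorH* promoter, so *zorH* is not transcribed.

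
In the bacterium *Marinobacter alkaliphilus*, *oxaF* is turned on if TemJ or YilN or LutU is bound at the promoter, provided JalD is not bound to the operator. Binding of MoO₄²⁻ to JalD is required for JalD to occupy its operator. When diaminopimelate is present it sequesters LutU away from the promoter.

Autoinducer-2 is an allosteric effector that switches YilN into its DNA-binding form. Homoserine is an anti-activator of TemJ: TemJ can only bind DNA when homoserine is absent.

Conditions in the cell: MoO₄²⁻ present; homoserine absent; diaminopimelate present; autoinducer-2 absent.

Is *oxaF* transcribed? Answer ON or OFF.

Homoserine is absent, so TemJ is active.
Autoinducer-2 is absent, so YilN is inactive.
Diaminopimelate is present, so LutU is inactive.
MoO₄²⁻ is present, so JalD is active.
With repressor JalD bound, *oxaF* is not transcribed.

OFF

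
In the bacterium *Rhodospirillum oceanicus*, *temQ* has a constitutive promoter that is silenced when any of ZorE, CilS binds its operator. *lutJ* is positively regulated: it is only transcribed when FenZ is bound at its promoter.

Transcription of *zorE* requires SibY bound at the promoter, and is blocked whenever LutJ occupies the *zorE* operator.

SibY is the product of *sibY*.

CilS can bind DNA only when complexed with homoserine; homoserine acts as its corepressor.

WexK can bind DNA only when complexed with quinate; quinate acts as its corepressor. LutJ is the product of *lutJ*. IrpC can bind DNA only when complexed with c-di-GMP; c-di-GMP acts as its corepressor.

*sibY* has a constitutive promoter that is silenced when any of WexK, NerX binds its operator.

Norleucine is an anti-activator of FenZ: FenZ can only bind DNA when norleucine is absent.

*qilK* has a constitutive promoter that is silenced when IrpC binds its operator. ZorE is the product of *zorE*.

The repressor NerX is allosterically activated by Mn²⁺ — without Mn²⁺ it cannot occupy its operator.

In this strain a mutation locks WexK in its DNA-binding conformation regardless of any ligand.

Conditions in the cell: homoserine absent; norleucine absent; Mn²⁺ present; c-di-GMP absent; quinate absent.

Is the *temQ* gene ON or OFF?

ON

WexK is constitutively active in this strain.
Mn²⁺ is present, so NerX is active.
With repressor WexK bound, *sibY* is not transcribed.
So SibY is not produced.
Norleucine is absent, so FenZ is active.
No repressor is bound and FenZ is active, so *lutJ* is transcribed.
So LutJ is produced and active.
With repressor LutJ bound, *zorE* is not transcribed.
So ZorE is not produced.
Homoserine is absent, so CilS is inactive.
With no repressor bound, *temQ* is transcribed.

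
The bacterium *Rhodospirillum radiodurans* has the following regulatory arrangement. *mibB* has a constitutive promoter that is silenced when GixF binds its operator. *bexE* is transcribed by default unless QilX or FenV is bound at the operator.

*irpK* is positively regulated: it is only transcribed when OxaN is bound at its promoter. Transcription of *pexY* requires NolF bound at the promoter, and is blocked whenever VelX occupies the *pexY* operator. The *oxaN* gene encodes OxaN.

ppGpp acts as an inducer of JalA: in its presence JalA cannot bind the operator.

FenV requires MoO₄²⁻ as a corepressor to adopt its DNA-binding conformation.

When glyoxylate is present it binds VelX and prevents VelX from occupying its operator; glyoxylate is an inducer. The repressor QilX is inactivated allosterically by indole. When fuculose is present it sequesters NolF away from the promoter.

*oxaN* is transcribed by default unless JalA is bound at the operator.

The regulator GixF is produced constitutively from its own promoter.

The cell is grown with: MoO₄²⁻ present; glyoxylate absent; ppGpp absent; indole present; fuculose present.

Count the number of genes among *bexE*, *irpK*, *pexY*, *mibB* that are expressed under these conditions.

Indole is present, so QilX is inactive.
MoO₄²⁻ is present, so FenV is active.
With repressor FenV bound, *bexE* is not transcribed.
→ *bexE* is OFF.
ppGpp is absent, so JalA is active.
With repressor JalA bound, *oxaN* is not transcribed.
So OxaN is not produced.
Required activator OxaN is absent, so *irpK* is not transcribed.
→ *irpK* is OFF.
Glyoxylate is absent, so VelX is active.
Fuculose is present, so NolF is inactive.
With repressor VelX bound, *pexY* is not transcribed.
→ *pexY* is OFF.
GixF is produced constitutively and is active.
With repressor GixF bound, *mibB* is not transcribed.
→ *mibB* is OFF.
0 of the 4 genes are transcribed.

0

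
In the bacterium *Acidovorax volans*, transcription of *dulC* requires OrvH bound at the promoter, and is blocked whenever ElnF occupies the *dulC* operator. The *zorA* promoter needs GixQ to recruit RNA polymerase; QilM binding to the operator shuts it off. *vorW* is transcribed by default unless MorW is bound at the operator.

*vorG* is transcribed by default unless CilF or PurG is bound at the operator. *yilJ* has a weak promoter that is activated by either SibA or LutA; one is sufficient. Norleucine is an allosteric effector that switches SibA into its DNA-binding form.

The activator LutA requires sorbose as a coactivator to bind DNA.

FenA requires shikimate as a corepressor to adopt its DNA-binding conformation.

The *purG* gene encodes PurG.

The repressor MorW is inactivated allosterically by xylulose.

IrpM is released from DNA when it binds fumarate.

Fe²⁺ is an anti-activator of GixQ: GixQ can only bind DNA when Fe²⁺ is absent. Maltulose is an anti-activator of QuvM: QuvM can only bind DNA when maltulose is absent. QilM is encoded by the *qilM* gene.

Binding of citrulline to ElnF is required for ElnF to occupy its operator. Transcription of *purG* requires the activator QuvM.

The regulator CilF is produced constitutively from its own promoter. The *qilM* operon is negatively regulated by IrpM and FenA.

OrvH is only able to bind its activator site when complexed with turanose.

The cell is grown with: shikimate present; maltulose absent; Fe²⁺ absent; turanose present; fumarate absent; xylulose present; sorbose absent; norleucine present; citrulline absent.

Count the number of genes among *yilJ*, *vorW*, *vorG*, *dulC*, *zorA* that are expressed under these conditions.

Norleucine is present, so SibA is active.
Sorbose is absent, so LutA is inactive.
Activator SibA is present, so *yilJ* is transcribed.
→ *yilJ* is ON.
Xylulose is present, so MorW is inactive.
With no repressor bound, *vorW* is transcribed.
→ *vorW* is ON.
CilF is produced constitutively and is active.
Maltulose is absent, so QuvM is active.
No repressor is bound and QuvM is active, so *purG* is transcribed.
So PurG is produced and active.
With repressor CilF bound, *vorG* is not transcribed.
→ *vorG* is OFF.
Turanose is present, so OrvH is active.
Citrulline is absent, so ElnF is inactive.
No repressor is bound and OrvH is active, so *dulC* is transcribed.
→ *dulC* is ON.
Fe²⁺ is absent, so GixQ is active.
Fumarate is absent, so IrpM is active.
Shikimate is present, so FenA is active.
With repressor IrpM bound, *qilM* is not transcribed.
So QilM is not produced.
No repressor is bound and GixQ is active, so *zorA* is transcribed.
→ *zorA* is ON.
4 of the 5 genes are transcribed.

4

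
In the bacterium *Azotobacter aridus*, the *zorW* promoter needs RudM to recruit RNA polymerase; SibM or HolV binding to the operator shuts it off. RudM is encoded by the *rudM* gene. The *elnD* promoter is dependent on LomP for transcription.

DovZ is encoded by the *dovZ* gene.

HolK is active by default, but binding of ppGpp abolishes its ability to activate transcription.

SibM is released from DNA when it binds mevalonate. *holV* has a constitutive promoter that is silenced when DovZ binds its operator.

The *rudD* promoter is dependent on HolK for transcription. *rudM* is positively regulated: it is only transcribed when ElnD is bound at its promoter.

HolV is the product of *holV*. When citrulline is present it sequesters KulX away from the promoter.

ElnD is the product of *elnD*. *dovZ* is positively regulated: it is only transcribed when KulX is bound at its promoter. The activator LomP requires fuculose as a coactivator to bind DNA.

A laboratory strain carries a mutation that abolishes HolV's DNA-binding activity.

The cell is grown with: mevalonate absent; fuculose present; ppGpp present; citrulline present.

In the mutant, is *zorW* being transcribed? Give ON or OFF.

OFF

Fuculose is present, so LomP is active.
No repressor is bound and LomP is active, so *elnD* is transcribed.
So ElnD is produced and active.
No repressor is bound and ElnD is active, so *rudM* is transcribed.
So RudM is produced and active.
Mevalonate is absent, so SibM is active.
HolV is non-functional in this strain, so it has no effect.
With repressor SibM bound, *zorW* is not transcribed.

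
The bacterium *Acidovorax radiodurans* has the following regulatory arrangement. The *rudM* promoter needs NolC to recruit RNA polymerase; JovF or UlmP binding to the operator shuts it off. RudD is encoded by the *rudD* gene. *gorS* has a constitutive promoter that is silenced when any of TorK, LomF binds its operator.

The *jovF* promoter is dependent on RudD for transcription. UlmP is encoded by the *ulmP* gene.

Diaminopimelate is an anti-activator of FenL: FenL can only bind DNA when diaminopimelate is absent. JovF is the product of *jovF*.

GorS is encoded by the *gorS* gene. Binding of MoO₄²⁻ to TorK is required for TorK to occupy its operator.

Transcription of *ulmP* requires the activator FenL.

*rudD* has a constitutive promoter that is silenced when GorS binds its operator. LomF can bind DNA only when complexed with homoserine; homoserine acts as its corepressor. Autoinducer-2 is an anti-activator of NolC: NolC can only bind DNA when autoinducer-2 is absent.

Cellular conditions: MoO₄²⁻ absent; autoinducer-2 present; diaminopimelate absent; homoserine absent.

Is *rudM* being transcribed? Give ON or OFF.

MoO₄²⁻ is absent, so TorK is inactive.
Homoserine is absent, so LomF is inactive.
With no repressor bound, *gorS* is transcribed.
So GorS is produced and active.
With repressor GorS bound, *rudD* is not transcribed.
So RudD is not produced.
Required activator RudD is absent, so *jovF* is not transcribed.
So JovF is not produced.
Autoinducer-2 is present, so NolC is inactive.
Diaminopimelate is absent, so FenL is active.
No repressor is bound and FenL is active, so *ulmP* is transcribed.
So UlmP is produced and active.
With repressor UlmP bound, *rudM* is not transcribed.

OFF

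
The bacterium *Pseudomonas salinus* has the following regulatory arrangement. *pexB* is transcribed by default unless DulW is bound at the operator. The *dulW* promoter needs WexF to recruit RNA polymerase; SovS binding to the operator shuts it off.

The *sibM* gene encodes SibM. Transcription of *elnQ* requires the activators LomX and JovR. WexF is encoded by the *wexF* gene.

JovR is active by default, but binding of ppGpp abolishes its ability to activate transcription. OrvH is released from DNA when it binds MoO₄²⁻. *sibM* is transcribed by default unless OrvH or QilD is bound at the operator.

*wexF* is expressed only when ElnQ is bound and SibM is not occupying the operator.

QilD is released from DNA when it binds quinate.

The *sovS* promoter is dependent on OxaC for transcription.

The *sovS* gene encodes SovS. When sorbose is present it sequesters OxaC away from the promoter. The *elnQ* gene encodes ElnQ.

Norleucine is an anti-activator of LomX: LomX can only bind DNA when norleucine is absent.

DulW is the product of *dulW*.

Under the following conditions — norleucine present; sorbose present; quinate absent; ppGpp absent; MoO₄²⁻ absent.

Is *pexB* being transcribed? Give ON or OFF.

Norleucine is present, so LomX is inactive.
ppGpp is absent, so JovR is active.
Required activator LomX is absent, so *elnQ* is not transcribed.
So ElnQ is not produced.
MoO₄²⁻ is absent, so OrvH is active.
Quinate is absent, so QilD is active.
With repressor OrvH bound, *sibM* is not transcribed.
So SibM is not produced.
Required activator ElnQ is absent, so *wexF* is not transcribed.
So WexF is not produced.
Sorbose is present, so OxaC is inactive.
Required activator OxaC is absent, so *sovS* is not transcribed.
So SovS is not produced.
Required activator WexF is absent, so *dulW* is not transcribed.
So DulW is not produced.
With no repressor bound, *pexB* is transcribed.

ON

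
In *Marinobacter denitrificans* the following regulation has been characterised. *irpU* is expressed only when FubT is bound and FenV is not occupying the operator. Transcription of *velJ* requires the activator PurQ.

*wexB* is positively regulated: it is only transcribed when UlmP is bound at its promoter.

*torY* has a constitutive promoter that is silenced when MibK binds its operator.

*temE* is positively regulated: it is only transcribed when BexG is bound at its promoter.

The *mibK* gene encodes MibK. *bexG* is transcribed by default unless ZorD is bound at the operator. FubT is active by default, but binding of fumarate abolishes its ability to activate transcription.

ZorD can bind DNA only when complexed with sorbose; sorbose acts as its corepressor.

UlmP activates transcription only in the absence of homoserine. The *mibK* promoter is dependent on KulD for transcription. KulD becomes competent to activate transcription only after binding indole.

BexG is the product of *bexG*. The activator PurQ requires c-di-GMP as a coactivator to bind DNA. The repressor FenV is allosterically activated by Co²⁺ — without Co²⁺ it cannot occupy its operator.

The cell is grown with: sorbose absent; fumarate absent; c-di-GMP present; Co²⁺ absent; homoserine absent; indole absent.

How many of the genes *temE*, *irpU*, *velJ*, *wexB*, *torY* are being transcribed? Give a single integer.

5

Sorbose is absent, so ZorD is inactive.
With no repressor bound, *bexG* is transcribed.
So BexG is produced and active.
No repressor is bound and BexG is active, so *temE* is transcribed.
→ *temE* is ON.
Co²⁺ is absent, so FenV is inactive.
Fumarate is absent, so FubT is active.
No repressor is bound and FubT is active, so *irpU* is transcribed.
→ *irpU* is ON.
c-di-GMP is present, so PurQ is active.
No repressor is bound and PurQ is active, so *velJ* is transcribed.
→ *velJ* is ON.
Homoserine is absent, so UlmP is active.
No repressor is bound and UlmP is active, so *wexB* is transcribed.
→ *wexB* is ON.
Indole is absent, so KulD is inactive.
Required activator KulD is absent, so *mibK* is not transcribed.
So MibK is not produced.
With no repressor bound, *torY* is transcribed.
→ *torY* is ON.
5 of the 5 genes are transcribed.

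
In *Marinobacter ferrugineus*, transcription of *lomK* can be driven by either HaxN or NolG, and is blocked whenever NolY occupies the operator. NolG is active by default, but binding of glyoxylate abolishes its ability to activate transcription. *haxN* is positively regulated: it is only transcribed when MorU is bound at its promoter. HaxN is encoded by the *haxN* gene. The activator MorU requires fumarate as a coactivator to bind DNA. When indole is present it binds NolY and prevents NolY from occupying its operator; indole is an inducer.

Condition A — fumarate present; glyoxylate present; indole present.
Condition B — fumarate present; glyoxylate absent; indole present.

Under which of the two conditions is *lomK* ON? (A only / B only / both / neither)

both

Condition A:
Fumarate is present, so MorU is active.
No repressor is bound and MorU is active, so *haxN* is transcribed.
So HaxN is produced and active.
Glyoxylate is present, so NolG is inactive.
Indole is present, so NolY is inactive.
Activator HaxN is present, so *lomK* is transcribed.
→ *lomK* is ON in A.
Condition B:
Fumarate is present, so MorU is active.
No repressor is bound and MorU is active, so *haxN* is transcribed.
So HaxN is produced and active.
Glyoxylate is absent, so NolG is active.
Indole is present, so NolY is inactive.
Activator HaxN is present, so *lomK* is transcribed.
→ *lomK* is ON in B.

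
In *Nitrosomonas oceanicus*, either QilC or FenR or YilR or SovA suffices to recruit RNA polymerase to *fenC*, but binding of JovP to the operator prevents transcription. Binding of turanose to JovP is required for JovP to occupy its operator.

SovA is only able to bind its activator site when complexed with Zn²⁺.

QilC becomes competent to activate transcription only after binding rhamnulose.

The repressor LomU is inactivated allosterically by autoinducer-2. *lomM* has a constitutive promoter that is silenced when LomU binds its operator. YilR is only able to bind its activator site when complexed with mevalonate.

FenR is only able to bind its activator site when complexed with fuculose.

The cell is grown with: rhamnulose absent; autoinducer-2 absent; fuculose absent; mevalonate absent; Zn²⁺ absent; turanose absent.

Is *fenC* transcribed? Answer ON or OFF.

Rhamnulose is absent, so QilC is inactive.
Turanose is absent, so JovP is inactive.
Fuculose is absent, so FenR is inactive.
Mevalonate is absent, so YilR is inactive.
Zn²⁺ is absent, so SovA is inactive.
No activator is available at the *fenC* promoter, so *fenC* is not transcribed.

OFF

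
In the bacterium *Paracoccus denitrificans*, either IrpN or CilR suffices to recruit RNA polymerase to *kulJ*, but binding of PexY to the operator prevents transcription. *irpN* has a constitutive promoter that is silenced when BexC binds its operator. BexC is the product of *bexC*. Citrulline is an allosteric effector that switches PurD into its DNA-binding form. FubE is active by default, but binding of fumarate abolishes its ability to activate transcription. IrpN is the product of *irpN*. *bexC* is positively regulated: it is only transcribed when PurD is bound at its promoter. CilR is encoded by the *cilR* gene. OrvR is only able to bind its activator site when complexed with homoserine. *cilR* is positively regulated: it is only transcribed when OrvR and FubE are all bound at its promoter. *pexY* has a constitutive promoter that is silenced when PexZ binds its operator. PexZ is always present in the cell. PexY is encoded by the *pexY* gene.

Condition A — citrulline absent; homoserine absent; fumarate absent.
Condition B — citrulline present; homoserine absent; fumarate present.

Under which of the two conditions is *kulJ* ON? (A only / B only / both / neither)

A only

Condition A:
PexZ is produced constitutively and is active.
With repressor PexZ bound, *pexY* is not transcribed.
So PexY is not produced.
Citrulline is absent, so PurD is inactive.
Required activator PurD is absent, so *bexC* is not transcribed.
So BexC is not produced.
With no repressor bound, *irpN* is transcribed.
So IrpN is produced and active.
Homoserine is absent, so OrvR is inactive.
Fumarate is absent, so FubE is active.
Required activator OrvR is absent, so *cilR* is not transcribed.
So CilR is not produced.
Activator IrpN is present, so *kulJ* is transcribed.
→ *kulJ* is ON in A.
Condition B:
PexZ is produced constitutively and is active.
With repressor PexZ bound, *pexY* is not transcribed.
So PexY is not produced.
Citrulline is present, so PurD is active.
No repressor is bound and PurD is active, so *bexC* is transcribed.
So BexC is produced and active.
With repressor BexC bound, *irpN* is not transcribed.
So IrpN is not produced.
Homoserine is absent, so OrvR is inactive.
Fumarate is present, so FubE is inactive.
Required activator OrvR is absent, so *cilR* is not transcribed.
So CilR is not produced.
No activator is available at the *kulJ* promoter, so *kulJ* is not transcribed.
→ *kulJ* is OFF in B.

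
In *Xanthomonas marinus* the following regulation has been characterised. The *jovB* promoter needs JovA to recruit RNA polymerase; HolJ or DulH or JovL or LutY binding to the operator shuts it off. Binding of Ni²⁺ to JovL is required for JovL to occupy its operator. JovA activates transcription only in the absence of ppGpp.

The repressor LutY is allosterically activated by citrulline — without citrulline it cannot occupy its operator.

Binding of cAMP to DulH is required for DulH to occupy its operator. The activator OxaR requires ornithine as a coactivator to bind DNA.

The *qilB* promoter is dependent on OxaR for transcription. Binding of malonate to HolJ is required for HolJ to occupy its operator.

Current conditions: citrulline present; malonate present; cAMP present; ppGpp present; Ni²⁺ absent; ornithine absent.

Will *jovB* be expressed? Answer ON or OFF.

OFF

Malonate is present, so HolJ is active.
cAMP is present, so DulH is active.
Ni²⁺ is absent, so JovL is inactive.
ppGpp is present, so JovA is inactive.
Citrulline is present, so LutY is active.
With repressor HolJ bound, *jovB* is not transcribed.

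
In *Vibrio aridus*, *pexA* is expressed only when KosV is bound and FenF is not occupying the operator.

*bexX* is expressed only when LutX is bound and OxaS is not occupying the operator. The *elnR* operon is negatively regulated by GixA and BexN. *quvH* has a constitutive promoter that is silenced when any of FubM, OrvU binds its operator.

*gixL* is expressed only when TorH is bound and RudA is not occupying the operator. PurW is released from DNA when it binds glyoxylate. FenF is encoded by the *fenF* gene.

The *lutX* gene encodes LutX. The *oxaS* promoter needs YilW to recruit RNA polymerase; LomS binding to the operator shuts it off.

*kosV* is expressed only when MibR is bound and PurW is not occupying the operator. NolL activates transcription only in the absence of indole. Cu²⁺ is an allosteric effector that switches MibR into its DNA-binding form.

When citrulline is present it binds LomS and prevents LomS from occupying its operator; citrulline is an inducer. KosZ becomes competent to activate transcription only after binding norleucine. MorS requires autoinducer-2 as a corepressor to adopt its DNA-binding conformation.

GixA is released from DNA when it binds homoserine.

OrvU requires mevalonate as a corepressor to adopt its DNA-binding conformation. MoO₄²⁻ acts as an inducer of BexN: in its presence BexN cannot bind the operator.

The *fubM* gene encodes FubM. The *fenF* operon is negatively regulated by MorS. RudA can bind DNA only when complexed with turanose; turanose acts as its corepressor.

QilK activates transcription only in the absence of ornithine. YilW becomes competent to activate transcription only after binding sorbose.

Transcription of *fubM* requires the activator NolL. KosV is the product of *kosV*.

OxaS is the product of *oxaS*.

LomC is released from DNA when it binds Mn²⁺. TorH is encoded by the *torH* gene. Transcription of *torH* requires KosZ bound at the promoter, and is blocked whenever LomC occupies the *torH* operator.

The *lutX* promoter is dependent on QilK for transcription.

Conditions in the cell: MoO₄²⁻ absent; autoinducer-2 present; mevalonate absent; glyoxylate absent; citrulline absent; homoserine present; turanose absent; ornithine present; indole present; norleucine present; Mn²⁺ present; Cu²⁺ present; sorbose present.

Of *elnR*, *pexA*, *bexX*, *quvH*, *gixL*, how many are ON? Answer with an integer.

Homoserine is present, so GixA is inactive.
MoO₄²⁻ is absent, so BexN is active.
With repressor BexN bound, *elnR* is not transcribed.
→ *elnR* is OFF.
Glyoxylate is absent, so PurW is active.
Cu²⁺ is present, so MibR is active.
With repressor PurW bound, *kosV* is not transcribed.
So KosV is not produced.
Autoinducer-2 is present, so MorS is active.
With repressor MorS bound, *fenF* is not transcribed.
So FenF is not produced.
Required activator KosV is absent, so *pexA* is not transcribed.
→ *pexA* is OFF.
Ornithine is present, so QilK is inactive.
Required activator QilK is absent, so *lutX* is not transcribed.
So LutX is not produced.
Sorbose is present, so YilW is active.
Citrulline is absent, so LomS is active.
With repressor LomS bound, *oxaS* is not transcribed.
So OxaS is not produced.
Required activator LutX is absent, so *bexX* is not transcribed.
→ *bexX* is OFF.
Indole is present, so NolL is inactive.
Required activator NolL is absent, so *fubM* is not transcribed.
So FubM is not produced.
Mevalonate is absent, so OrvU is inactive.
With no repressor bound, *quvH* is transcribed.
→ *quvH* is ON.
Mn²⁺ is present, so LomC is inactive.
Norleucine is present, so KosZ is active.
No repressor is bound and KosZ is active, so *torH* is transcribed.
So TorH is produced and active.
Turanose is absent, so RudA is inactive.
No repressor is bound and TorH is active, so *gixL* is transcribed.
→ *gixL* is ON.
2 of the 5 genes are transcribed.

2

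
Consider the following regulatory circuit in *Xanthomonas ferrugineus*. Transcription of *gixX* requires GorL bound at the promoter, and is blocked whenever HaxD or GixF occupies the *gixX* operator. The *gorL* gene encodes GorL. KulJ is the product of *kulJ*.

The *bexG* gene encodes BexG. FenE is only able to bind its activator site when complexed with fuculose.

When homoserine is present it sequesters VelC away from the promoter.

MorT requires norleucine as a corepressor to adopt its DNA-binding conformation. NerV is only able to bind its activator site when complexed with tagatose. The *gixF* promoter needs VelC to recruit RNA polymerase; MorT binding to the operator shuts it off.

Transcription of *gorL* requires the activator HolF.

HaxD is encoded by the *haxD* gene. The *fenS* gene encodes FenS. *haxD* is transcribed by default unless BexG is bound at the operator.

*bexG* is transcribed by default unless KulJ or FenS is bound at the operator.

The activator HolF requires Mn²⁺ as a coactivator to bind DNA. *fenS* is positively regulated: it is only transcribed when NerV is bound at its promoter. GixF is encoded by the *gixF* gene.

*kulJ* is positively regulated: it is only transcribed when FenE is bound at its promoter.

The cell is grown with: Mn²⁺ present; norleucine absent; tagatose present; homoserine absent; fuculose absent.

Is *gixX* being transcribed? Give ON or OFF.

OFF

Fuculose is absent, so FenE is inactive.
Required activator FenE is absent, so *kulJ* is not transcribed.
So KulJ is not produced.
Tagatose is present, so NerV is active.
No repressor is bound and NerV is active, so *fenS* is transcribed.
So FenS is produced and active.
With repressor FenS bound, *bexG* is not transcribed.
So BexG is not produced.
With no repressor bound, *haxD* is transcribed.
So HaxD is produced and active.
Norleucine is absent, so MorT is inactive.
Homoserine is absent, so VelC is active.
No repressor is bound and VelC is active, so *gixF* is transcribed.
So GixF is produced and active.
Mn²⁺ is present, so HolF is active.
No repressor is bound and HolF is active, so *gorL* is transcribed.
So GorL is produced and active.
With repressor HaxD bound, *gixX* is not transcribed.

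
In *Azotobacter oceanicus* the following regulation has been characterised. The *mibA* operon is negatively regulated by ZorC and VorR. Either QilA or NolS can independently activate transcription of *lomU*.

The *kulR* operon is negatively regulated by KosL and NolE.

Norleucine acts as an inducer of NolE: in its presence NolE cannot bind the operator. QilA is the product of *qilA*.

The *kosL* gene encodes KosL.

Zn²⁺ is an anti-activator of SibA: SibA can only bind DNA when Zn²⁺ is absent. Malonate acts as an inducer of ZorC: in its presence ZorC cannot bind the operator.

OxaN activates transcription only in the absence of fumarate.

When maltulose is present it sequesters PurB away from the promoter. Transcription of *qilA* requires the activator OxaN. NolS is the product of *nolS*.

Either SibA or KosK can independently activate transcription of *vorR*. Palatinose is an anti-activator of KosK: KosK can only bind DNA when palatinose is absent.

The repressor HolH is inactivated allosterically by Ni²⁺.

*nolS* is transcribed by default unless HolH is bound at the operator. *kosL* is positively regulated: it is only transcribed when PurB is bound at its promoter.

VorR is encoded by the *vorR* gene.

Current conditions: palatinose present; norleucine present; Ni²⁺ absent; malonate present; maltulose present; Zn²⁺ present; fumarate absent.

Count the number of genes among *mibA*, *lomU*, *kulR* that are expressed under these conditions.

Malonate is present, so ZorC is inactive.
Zn²⁺ is present, so SibA is inactive.
Palatinose is present, so KosK is inactive.
No activator is available at the *vorR* promoter, so *vorR* is not transcribed.
So VorR is not produced.
With no repressor bound, *mibA* is transcribed.
→ *mibA* is ON.
Fumarate is absent, so OxaN is active.
No repressor is bound and OxaN is active, so *qilA* is transcribed.
So QilA is produced and active.
Ni²⁺ is absent, so HolH is active.
With repressor HolH bound, *nolS* is not transcribed.
So NolS is not produced.
Activator QilA is present, so *lomU* is transcribed.
→ *lomU* is ON.
Maltulose is present, so PurB is inactive.
Required activator PurB is absent, so *kosL* is not transcribed.
So KosL is not produced.
Norleucine is present, so NolE is inactive.
With no repressor bound, *kulR* is transcribed.
→ *kulR* is ON.
3 of the 3 genes are transcribed.

3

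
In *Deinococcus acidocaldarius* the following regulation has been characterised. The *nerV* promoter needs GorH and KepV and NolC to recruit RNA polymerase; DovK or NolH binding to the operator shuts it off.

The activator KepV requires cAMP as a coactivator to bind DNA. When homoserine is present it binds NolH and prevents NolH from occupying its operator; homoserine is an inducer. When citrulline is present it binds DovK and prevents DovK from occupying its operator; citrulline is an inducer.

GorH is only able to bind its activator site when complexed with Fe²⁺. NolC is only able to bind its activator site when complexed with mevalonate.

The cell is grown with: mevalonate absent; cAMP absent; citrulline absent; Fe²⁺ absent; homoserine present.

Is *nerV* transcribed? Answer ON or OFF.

Citrulline is absent, so DovK is active.
Fe²⁺ is absent, so GorH is inactive.
cAMP is absent, so KepV is inactive.
Mevalonate is absent, so NolC is inactive.
Homoserine is present, so NolH is inactive.
With repressor DovK bound, *nerV* is not transcribed.

OFF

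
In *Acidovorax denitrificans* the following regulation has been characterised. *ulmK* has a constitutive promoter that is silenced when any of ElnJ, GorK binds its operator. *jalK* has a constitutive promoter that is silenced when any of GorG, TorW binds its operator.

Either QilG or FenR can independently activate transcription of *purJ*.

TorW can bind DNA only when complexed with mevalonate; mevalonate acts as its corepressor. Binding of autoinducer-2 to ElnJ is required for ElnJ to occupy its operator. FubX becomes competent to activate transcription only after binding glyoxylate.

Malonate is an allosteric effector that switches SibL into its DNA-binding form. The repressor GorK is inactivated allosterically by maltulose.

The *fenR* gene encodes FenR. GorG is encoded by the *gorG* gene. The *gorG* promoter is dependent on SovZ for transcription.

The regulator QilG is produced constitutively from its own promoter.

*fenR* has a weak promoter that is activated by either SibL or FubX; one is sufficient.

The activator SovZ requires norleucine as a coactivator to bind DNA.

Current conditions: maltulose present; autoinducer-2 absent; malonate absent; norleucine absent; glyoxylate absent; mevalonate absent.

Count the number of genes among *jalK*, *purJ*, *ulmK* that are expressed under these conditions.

3

Norleucine is absent, so SovZ is inactive.
Required activator SovZ is absent, so *gorG* is not transcribed.
So GorG is not produced.
Mevalonate is absent, so TorW is inactive.
With no repressor bound, *jalK* is transcribed.
→ *jalK* is ON.
QilG is produced constitutively and is active.
Malonate is absent, so SibL is inactive.
Glyoxylate is absent, so FubX is inactive.
No activator is available at the *fenR* promoter, so *fenR* is not transcribed.
So FenR is not produced.
Activator QilG is present, so *purJ* is transcribed.
→ *purJ* is ON.
Autoinducer-2 is absent, so ElnJ is inactive.
Maltulose is present, so GorK is inactive.
With no repressor bound, *ulmK* is transcribed.
→ *ulmK* is ON.
3 of the 3 genes are transcribed.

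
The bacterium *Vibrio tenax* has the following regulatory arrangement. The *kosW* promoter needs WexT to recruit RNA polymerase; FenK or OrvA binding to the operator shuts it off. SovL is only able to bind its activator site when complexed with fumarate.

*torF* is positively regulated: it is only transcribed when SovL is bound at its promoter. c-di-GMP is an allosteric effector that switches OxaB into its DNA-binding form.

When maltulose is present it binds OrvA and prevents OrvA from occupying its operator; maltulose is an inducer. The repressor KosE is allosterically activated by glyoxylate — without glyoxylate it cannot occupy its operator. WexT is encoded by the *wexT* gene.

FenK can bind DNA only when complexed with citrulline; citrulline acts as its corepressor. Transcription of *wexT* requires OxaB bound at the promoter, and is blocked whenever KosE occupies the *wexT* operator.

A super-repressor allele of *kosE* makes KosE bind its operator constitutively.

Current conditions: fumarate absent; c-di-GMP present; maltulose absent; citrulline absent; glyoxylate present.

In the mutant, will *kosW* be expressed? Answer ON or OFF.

c-di-GMP is present, so OxaB is active.
KosE is constitutively active in this strain.
With repressor KosE bound, *wexT* is not transcribed.
So WexT is not produced.
Citrulline is absent, so FenK is inactive.
Maltulose is absent, so OrvA is active.
With repressor OrvA bound, *kosW* is not transcribed.

OFF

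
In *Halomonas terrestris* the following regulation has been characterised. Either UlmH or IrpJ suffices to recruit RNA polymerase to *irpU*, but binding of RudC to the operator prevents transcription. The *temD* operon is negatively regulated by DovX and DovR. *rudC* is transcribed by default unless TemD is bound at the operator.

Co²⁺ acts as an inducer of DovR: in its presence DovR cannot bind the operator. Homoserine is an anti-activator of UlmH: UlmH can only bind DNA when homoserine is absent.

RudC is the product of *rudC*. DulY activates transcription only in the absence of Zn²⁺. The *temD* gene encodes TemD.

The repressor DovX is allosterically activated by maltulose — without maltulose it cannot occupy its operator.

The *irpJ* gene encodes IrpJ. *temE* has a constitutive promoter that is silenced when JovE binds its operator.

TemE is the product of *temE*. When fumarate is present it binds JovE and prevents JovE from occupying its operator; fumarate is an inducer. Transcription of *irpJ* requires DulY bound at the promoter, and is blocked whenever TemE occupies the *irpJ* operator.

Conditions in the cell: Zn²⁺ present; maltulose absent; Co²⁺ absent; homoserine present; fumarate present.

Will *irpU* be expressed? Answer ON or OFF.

Maltulose is absent, so DovX is inactive.
Co²⁺ is absent, so DovR is active.
With repressor DovR bound, *temD* is not transcribed.
So TemD is not produced.
With no repressor bound, *rudC* is transcribed.
So RudC is produced and active.
Homoserine is present, so UlmH is inactive.
Fumarate is present, so JovE is inactive.
With no repressor bound, *temE* is transcribed.
So TemE is produced and active.
Zn²⁺ is present, so DulY is inactive.
With repressor TemE bound, *irpJ* is not transcribed.
So IrpJ is not produced.
With repressor RudC bound, *irpU* is not transcribed.

OFF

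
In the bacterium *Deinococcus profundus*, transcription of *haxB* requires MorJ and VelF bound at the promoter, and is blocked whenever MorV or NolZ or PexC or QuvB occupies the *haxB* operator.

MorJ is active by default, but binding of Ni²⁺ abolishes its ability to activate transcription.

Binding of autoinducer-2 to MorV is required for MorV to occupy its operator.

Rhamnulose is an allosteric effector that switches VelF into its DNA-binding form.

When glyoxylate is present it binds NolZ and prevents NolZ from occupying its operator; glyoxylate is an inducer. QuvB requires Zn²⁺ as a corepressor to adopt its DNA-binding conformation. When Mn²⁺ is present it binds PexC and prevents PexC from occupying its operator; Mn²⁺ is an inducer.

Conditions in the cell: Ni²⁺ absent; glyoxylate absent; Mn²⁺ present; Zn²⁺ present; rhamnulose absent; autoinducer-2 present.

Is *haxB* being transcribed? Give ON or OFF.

OFF

Autoinducer-2 is present, so MorV is active.
Ni²⁺ is absent, so MorJ is active.
Glyoxylate is absent, so NolZ is active.
Mn²⁺ is present, so PexC is inactive.
Zn²⁺ is present, so QuvB is active.
Rhamnulose is absent, so VelF is inactive.
With repressor MorV bound, *haxB* is not transcribed.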